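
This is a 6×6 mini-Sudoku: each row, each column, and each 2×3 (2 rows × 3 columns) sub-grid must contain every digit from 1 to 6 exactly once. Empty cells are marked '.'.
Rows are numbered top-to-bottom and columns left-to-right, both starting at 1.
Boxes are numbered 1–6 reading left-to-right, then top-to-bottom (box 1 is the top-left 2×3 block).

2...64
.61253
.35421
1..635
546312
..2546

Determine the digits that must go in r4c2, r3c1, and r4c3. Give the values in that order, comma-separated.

For r4c2:
  Row 4 already contains {1, 3, 5, 6}.
  Column 2 already contains {3, 4, 6}.
  Its 2×3 block (box 3) already contains {1, 3, 5}.
  The only value from 1–6 not eliminated is 2, so r4c2 = 2.
For r3c1:
  Row 3 already contains {1, 2, 3, 4, 5}.
  Column 1 already contains {1, 2, 5}.
  Its 2×3 block (box 3) already contains {1, 3, 5}.
  The only value from 1–6 not eliminated is 6, so r3c1 = 6.
For r4c3:
  Row 4 already contains {1, 3, 5, 6}.
  Column 3 already contains {1, 2, 5, 6}.
  Its 2×3 block (box 3) already contains {1, 3, 5}.
  The only value from 1–6 not eliminated is 4, so r4c3 = 4.

2,6,4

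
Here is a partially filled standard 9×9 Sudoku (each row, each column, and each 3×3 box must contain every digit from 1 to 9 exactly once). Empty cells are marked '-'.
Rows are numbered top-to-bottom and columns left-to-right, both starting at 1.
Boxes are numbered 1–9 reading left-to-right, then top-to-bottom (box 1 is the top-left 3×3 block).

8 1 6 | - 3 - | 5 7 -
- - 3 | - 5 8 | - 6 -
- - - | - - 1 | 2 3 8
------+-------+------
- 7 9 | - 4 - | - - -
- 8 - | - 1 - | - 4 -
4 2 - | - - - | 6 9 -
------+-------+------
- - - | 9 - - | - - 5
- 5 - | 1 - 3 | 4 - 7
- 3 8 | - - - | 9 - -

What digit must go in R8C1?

9

Cell R8C1 itself could take any of {2, 6, 9} by direct elimination.
Consider where 9 can go in box 7.
R7C1 is out (row 7 already has a 9).
R7C2 is out (row 7 already has a 9).
R7C3 is out (row 7 already has a 9).
R8C3 is out (column 3 already has a 9).
R9C1 is out (row 9 already has a 9).
So the only cell in box 7 that can hold 9 is R8C1.
Therefore R8C1 = 9.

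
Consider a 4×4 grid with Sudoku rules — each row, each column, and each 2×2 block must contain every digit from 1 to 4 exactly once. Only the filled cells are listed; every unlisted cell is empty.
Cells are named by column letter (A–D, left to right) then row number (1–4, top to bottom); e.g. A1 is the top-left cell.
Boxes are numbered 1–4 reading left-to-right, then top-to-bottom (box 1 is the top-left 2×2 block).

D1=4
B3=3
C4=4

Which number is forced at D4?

3

Cell D4 itself could take any of {1, 2, 3} by direct elimination.
Consider where 3 can go in box 4.
C3 is out (row 3 already has a 3).
D3 is out (row 3 already has a 3).
So the only cell in box 4 that can hold 3 is D4.
Therefore D4 = 3.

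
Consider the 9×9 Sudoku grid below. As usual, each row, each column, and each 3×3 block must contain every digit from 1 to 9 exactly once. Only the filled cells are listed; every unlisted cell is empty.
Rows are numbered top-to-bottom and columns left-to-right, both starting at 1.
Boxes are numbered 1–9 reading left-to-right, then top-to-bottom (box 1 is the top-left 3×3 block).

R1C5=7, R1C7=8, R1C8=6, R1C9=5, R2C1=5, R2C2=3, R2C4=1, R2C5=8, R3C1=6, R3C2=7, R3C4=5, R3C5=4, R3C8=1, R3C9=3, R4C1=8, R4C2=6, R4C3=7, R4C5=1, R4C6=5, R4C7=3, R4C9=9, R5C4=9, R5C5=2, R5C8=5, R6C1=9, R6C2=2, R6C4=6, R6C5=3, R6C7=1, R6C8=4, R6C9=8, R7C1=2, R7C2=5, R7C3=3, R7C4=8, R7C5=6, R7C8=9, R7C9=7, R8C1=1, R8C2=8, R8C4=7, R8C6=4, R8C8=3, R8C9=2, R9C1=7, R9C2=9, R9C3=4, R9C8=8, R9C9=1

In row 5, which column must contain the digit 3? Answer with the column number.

1

Consider where 3 can go in row 5.
R5C2 is out (column 2 already has a 3).
R5C3 is out (column 3 already has a 3).
R5C6 is out (box 5 already has a 3).
R5C7 is out (column 7 already has a 3).
R5C9 is out (column 9 already has a 3).
So the only cell in row 5 that can hold 3 is R5C1.
That is column 1.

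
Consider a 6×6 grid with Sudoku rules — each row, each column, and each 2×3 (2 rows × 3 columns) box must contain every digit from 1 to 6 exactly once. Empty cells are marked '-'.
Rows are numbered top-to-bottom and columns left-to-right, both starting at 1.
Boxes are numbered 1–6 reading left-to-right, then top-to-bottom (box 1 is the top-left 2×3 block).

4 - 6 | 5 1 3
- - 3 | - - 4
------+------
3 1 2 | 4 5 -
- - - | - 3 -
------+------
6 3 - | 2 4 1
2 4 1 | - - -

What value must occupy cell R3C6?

6

Row 3 already contains {1, 2, 3, 4, 5}.
Column 6 already contains {1, 3, 4}.
Its 2×3 block (box 4) already contains {3, 4, 5}.
The only value from 1–6 not eliminated is 6, so R3C6 = 6.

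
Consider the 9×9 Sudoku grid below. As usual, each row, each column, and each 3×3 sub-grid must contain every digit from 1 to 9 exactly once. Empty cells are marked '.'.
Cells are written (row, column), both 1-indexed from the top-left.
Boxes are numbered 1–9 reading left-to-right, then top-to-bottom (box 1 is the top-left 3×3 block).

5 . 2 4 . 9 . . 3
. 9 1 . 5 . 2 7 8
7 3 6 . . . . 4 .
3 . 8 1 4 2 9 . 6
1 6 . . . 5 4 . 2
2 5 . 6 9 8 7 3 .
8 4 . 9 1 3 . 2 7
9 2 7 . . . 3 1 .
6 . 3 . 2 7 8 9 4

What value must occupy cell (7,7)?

6

Cell (7,7) itself could take any of {5, 6} by direct elimination.
Consider where 6 can go in box 9.
(8,9) is out (column 9 already has a 6).
So the only cell in box 9 that can hold 6 is (7,7).
Therefore (7,7) = 6.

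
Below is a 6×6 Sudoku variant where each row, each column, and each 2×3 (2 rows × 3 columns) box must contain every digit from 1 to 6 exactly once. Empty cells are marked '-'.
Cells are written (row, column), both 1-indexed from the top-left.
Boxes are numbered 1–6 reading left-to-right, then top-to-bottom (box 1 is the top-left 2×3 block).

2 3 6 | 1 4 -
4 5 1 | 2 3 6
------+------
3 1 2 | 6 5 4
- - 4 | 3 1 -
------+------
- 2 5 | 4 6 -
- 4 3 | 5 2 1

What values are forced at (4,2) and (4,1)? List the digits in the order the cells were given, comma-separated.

6,5

For (4,2):
  Row 4 already contains {1, 3, 4}.
  Column 2 already contains {1, 2, 3, 4, 5}.
  Its 2×3 block (box 3) already contains {1, 2, 3, 4}.
  The only value from 1–6 not eliminated is 6, so (4,2) = 6.
For (4,1):
  Consider where 5 can go in row 4.
  (4,2) is out (column 2 already has a 5).
  (4,6) is out (box 4 already has a 5).
  So the only cell in row 4 that can hold 5 is (4,1).
  So (4,1) = 5.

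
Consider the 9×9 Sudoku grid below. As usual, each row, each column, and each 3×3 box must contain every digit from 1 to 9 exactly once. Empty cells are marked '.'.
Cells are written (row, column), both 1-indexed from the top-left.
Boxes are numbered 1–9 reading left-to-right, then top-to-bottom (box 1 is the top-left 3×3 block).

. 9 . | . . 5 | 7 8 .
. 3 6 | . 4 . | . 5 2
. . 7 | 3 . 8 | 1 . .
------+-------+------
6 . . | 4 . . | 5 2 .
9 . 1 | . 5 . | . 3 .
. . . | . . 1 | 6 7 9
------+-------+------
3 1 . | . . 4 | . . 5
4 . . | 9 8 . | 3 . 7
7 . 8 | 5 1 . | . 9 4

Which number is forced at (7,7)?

8

Cell (7,7) itself could take any of {2, 8} by direct elimination.
Consider where 8 can go in box 9.
(7,8) is out (column 8 already has a 8).
(8,8) is out (row 8 already has a 8).
(9,7) is out (row 9 already has a 8).
So the only cell in box 9 that can hold 8 is (7,7).
Therefore (7,7) = 8.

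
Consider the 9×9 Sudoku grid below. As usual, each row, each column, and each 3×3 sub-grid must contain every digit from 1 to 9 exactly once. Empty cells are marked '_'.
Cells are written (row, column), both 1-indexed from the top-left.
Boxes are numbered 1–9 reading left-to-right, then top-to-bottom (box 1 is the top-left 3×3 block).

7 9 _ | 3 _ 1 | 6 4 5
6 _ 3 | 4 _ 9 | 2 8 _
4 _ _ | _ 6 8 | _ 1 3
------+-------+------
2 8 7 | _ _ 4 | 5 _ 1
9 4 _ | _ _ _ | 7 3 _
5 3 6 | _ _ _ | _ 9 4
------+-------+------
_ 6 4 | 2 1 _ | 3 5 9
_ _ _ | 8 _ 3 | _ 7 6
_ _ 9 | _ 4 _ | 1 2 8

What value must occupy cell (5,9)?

2

Row 5 already contains {3, 4, 7, 9}.
Column 9 already contains {1, 3, 4, 5, 6, 8, 9}.
Its 3×3 block (box 6) already contains {1, 3, 4, 5, 7, 9}.
The only value from 1–9 not eliminated is 2, so (5,9) = 2.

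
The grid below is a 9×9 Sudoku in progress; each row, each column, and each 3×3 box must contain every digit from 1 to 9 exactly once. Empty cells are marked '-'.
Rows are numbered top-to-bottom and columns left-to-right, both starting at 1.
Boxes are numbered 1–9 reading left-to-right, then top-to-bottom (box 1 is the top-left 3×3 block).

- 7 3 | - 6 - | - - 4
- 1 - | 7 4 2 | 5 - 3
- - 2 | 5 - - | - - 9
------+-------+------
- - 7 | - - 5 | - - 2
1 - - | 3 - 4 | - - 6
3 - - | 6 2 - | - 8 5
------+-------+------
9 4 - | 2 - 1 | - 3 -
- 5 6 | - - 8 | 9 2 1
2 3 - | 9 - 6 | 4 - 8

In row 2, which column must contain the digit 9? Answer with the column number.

3

Consider where 9 can go in row 2.
R2C1 is out (column 1 already has a 9).
R2C8 is out (box 3 already has a 9).
So the only cell in row 2 that can hold 9 is R2C3.
That is column 3.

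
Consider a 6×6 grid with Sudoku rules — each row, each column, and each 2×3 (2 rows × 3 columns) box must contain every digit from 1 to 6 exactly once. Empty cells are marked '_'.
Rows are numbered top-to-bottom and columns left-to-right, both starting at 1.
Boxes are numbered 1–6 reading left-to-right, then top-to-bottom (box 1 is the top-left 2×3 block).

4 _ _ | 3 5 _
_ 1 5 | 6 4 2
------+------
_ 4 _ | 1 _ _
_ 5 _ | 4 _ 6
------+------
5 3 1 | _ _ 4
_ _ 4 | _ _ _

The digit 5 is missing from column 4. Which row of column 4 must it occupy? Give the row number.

Consider where 5 can go in column 4.
R5C4 is out (row 5 already has a 5).
So the only cell in column 4 that can hold 5 is R6C4.
That is row 6.

6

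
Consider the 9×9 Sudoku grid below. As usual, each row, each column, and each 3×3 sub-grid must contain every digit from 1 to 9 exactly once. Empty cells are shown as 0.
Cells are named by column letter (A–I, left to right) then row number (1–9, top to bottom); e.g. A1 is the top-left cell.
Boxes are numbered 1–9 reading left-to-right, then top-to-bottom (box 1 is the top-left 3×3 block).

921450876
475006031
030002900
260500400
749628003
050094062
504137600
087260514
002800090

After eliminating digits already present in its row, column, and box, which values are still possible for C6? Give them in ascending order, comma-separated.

Row 6 already contains {2, 4, 5, 6, 9}.
Column C already contains {1, 2, 4, 5, 7, 9}.
Its 3×3 block (box 4) already contains {2, 4, 5, 6, 7, 9}.
Removing those from 1–9 leaves {3, 8} as the candidates for C6.

3,8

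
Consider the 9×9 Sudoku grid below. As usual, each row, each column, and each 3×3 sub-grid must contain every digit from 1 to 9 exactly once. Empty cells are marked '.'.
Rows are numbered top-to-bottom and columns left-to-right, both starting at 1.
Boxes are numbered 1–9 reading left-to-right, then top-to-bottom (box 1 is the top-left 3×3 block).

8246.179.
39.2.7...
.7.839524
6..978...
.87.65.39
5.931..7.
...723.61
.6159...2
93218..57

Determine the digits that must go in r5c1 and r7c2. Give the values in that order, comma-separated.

2,5

For r5c1:
  Consider where 2 can go in box 4.
  r4c2 is out (column 2 already has a 2).
  r4c3 is out (column 3 already has a 2).
  r6c2 is out (column 2 already has a 2).
  So the only cell in box 4 that can hold 2 is r5c1.
  So r5c1 = 2.
For r7c2:
  Consider where 5 can go in column 2.
  r4c2 is out (box 4 already has a 5).
  r6c2 is out (row 6 already has a 5).
  So the only cell in column 2 that can hold 5 is r7c2.
  So r7c2 = 5.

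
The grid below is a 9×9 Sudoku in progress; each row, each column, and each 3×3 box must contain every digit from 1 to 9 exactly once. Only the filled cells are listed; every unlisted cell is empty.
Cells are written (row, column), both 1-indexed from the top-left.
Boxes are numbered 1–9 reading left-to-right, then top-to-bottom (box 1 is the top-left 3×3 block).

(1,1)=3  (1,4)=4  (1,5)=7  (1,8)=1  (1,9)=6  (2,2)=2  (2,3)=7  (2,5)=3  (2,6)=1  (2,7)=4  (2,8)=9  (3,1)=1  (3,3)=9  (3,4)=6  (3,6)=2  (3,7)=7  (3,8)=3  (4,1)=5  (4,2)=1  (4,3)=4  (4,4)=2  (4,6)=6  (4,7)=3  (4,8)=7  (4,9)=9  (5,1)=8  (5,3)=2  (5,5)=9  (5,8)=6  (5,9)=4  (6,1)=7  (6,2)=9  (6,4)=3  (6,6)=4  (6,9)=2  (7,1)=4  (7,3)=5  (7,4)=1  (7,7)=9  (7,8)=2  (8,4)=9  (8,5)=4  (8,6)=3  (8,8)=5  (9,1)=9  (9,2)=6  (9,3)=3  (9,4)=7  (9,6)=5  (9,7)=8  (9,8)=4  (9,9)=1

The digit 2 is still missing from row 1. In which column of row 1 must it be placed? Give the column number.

Consider where 2 can go in row 1.
(1,2) is out (column 2 already has a 2).
(1,3) is out (column 3 already has a 2).
(1,6) is out (column 6 already has a 2).
So the only cell in row 1 that can hold 2 is (1,7).
That is column 7.

7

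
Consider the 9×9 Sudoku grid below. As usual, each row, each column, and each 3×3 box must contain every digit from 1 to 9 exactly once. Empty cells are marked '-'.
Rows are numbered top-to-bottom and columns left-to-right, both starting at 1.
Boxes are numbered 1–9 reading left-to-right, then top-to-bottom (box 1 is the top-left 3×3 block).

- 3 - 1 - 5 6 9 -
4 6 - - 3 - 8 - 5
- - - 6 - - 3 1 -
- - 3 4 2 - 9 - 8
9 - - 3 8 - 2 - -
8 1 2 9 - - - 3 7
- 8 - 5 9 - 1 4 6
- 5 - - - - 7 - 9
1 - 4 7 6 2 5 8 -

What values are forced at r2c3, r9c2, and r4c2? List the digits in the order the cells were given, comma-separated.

For r2c3:
  Consider where 1 can go in column 3.
  r1c3 is out (row 1 already has a 1).
  r3c3 is out (row 3 already has a 1).
  r5c3 is out (box 4 already has a 1).
  r7c3 is out (row 7 already has a 1).
  r8c3 is out (box 7 already has a 1).
  So the only cell in column 3 that can hold 1 is r2c3.
  So r2c3 = 1.
For r9c2:
  Row 9 already contains {1, 2, 4, 5, 6, 7, 8}.
  Column 2 already contains {1, 3, 5, 6, 8}.
  Its 3×3 block (box 7) already contains {1, 4, 5, 8}.
  The only value from 1–9 not eliminated is 9, so r9c2 = 9.
For r4c2:
  Row 4 already contains {2, 3, 4, 8, 9}.
  Column 2 already contains {1, 3, 5, 6, 8}.
  Its 3×3 block (box 4) already contains {1, 2, 3, 8, 9}.
  The only value from 1–9 not eliminated is 7, so r4c2 = 7.

1,9,7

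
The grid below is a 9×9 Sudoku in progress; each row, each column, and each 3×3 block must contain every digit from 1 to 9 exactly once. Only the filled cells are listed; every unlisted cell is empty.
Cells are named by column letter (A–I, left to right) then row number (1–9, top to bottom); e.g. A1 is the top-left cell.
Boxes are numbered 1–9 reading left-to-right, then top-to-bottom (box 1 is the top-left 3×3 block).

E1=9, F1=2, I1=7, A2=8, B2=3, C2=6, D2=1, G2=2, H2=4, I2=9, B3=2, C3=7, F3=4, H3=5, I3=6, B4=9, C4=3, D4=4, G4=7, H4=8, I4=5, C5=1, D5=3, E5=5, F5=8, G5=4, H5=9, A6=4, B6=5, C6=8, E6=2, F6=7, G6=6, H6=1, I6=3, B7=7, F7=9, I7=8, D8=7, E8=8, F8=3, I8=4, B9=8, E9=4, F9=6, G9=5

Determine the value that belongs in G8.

9

Cell G8 itself could take any of {1, 9} by direct elimination.
Consider where 9 can go in box 9.
G7 is out (row 7 already has a 9).
H7 is out (row 7 already has a 9).
H8 is out (column H already has a 9).
H9 is out (column H already has a 9).
I9 is out (column I already has a 9).
So the only cell in box 9 that can hold 9 is G8.
Therefore G8 = 9.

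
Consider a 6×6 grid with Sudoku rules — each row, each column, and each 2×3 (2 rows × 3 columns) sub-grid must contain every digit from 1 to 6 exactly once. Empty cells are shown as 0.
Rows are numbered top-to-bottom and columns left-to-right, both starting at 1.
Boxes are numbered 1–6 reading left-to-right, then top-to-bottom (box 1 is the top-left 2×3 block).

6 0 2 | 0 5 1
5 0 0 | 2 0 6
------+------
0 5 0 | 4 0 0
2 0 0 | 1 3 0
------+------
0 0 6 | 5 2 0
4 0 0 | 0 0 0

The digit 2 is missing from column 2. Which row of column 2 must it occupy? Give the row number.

6

Consider where 2 can go in column 2.
R1C2 is out (row 1 already has a 2).
R2C2 is out (row 2 already has a 2).
R4C2 is out (row 4 already has a 2).
R5C2 is out (row 5 already has a 2).
So the only cell in column 2 that can hold 2 is R6C2.
That is row 6.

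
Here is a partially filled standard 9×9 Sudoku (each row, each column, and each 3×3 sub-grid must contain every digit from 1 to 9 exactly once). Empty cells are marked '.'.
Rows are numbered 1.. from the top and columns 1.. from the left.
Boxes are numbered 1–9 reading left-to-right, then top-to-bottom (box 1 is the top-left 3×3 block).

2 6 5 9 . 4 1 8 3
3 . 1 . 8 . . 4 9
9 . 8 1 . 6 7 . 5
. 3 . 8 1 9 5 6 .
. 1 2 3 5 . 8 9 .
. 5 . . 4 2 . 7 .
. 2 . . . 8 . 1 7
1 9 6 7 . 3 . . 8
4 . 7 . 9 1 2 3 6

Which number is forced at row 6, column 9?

Row 6 already contains {2, 4, 5, 7}.
Column 9 already contains {3, 5, 6, 7, 8, 9}.
Its 3×3 block (box 6) already contains {5, 6, 7, 8, 9}.
The only value from 1–9 not eliminated is 1, so row 6, column 9 = 1.

1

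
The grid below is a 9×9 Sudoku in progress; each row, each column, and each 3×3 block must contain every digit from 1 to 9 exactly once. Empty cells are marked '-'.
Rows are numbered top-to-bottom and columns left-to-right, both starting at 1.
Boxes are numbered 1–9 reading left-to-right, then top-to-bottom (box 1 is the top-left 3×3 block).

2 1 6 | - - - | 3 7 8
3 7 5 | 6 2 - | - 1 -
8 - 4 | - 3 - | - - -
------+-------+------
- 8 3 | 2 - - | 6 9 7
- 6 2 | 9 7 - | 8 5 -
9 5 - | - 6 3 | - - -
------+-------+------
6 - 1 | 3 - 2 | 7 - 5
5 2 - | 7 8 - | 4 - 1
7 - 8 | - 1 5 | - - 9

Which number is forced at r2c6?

Cell r2c6 itself could take any of {4, 8, 9} by direct elimination.
Consider where 8 can go in row 2.
r2c7 is out (column 7 already has a 8).
r2c9 is out (column 9 already has a 8).
So the only cell in row 2 that can hold 8 is r2c6.
Therefore r2c6 = 8.

8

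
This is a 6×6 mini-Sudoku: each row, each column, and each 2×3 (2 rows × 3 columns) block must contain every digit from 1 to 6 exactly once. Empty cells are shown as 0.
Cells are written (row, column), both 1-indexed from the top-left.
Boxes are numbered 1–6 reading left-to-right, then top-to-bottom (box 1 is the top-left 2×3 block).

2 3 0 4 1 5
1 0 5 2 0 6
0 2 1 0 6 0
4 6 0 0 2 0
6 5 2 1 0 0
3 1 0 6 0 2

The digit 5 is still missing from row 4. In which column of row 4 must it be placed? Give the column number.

4

Consider where 5 can go in row 4.
(4,3) is out (column 3 already has a 5).
(4,6) is out (column 6 already has a 5).
So the only cell in row 4 that can hold 5 is (4,4).
That is column 4.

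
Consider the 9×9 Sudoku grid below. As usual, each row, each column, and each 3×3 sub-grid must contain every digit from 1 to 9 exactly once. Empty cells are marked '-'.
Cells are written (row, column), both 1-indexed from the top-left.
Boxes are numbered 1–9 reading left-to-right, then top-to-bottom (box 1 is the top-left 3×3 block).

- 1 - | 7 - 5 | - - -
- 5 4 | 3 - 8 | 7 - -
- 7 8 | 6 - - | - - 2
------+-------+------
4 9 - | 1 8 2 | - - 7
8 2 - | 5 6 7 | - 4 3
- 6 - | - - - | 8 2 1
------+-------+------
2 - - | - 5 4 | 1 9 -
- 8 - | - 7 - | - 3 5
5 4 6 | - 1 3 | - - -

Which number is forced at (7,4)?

Row 7 already contains {1, 2, 4, 5, 9}.
Column 4 already contains {1, 3, 5, 6, 7}.
Its 3×3 block (box 8) already contains {1, 3, 4, 5, 7}.
The only value from 1–9 not eliminated is 8, so (7,4) = 8.

8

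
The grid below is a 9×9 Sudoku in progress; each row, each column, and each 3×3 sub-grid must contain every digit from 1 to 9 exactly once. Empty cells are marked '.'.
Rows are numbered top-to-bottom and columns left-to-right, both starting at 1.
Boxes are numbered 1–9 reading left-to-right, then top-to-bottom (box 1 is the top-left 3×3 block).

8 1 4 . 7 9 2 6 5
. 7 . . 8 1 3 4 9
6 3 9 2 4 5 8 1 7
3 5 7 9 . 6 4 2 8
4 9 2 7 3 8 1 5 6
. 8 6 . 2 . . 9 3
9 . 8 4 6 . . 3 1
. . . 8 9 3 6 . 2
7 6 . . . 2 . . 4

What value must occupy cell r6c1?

Row 6 already contains {2, 3, 6, 8, 9}.
Column 1 already contains {3, 4, 6, 7, 8, 9}.
Its 3×3 block (box 4) already contains {2, 3, 4, 5, 6, 7, 8, 9}.
The only value from 1–9 not eliminated is 1, so r6c1 = 1.

1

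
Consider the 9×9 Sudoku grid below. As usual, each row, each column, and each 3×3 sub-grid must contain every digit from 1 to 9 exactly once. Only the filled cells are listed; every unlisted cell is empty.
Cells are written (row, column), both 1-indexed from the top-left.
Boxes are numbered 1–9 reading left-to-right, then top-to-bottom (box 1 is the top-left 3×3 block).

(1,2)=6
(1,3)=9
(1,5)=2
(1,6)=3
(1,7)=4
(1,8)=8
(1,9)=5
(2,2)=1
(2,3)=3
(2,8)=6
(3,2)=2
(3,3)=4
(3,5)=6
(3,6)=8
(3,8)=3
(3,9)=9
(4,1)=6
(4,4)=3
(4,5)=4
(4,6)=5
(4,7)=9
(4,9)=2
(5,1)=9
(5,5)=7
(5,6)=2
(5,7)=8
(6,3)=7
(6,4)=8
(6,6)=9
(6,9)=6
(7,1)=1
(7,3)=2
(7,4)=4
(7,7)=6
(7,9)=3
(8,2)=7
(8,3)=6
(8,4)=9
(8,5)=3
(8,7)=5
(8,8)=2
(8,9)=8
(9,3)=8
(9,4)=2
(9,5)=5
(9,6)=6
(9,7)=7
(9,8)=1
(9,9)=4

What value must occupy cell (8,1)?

Row 8 already contains {2, 3, 5, 6, 7, 8, 9}.
Column 1 already contains {1, 6, 9}.
Its 3×3 block (box 7) already contains {1, 2, 6, 7, 8}.
The only value from 1–9 not eliminated is 4, so (8,1) = 4.

4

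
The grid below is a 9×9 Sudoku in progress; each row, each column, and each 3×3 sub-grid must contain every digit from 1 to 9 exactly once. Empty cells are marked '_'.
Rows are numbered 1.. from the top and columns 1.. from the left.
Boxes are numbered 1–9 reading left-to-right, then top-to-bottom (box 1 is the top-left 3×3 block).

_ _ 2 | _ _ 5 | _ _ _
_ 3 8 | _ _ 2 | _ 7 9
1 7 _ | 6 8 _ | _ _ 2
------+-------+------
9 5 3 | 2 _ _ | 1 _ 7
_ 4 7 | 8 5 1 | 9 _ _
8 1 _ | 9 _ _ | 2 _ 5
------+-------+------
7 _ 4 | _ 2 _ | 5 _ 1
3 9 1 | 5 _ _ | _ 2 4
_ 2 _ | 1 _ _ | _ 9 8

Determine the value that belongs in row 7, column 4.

Row 7 already contains {1, 2, 4, 5, 7}.
Column 4 already contains {1, 2, 5, 6, 8, 9}.
Its 3×3 block (box 8) already contains {1, 2, 5}.
The only value from 1–9 not eliminated is 3, so row 7, column 4 = 3.

3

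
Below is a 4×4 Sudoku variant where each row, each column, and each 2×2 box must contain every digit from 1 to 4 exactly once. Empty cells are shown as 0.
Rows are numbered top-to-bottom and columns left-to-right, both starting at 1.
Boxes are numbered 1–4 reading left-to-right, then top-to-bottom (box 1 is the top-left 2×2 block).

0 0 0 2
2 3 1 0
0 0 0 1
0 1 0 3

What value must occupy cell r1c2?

4

Row 1 already contains {2}.
Column 2 already contains {1, 3}.
Its 2×2 block (box 1) already contains {2, 3}.
The only value from 1–4 not eliminated is 4, so r1c2 = 4.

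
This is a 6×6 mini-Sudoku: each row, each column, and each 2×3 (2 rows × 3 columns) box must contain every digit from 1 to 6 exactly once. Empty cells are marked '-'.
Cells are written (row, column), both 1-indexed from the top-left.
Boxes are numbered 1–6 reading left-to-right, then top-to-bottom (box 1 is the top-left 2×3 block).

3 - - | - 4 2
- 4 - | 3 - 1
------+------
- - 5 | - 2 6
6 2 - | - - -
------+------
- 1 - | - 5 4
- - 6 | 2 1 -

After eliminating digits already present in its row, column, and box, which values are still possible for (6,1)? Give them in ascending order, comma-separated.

4,5

Row 6 already contains {1, 2, 6}.
Column 1 already contains {3, 6}.
Its 2×3 block (box 5) already contains {1, 6}.
Removing those from 1–6 leaves {4, 5} as the candidates for (6,1).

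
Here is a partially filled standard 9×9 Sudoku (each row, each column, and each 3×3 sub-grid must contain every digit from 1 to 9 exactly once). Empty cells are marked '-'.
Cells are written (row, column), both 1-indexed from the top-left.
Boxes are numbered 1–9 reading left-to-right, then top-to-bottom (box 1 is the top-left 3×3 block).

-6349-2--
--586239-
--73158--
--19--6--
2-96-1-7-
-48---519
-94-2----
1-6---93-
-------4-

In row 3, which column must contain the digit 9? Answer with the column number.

1

Consider where 9 can go in row 3.
(3,2) is out (column 2 already has a 9).
(3,8) is out (column 8 already has a 9).
(3,9) is out (column 9 already has a 9).
So the only cell in row 3 that can hold 9 is (3,1).
That is column 1.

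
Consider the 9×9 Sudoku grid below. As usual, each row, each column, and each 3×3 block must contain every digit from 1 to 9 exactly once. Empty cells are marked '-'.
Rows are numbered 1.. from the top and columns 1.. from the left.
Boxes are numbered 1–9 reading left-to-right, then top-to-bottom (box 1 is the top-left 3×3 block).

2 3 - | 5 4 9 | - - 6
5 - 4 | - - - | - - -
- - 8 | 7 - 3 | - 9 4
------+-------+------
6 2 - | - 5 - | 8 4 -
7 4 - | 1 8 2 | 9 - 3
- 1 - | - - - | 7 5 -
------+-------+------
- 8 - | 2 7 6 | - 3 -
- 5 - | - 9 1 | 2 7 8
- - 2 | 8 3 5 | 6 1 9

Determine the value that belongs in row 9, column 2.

7

Row 9 already contains {1, 2, 3, 5, 6, 8, 9}.
Column 2 already contains {1, 2, 3, 4, 5, 8}.
Its 3×3 block (box 7) already contains {2, 5, 8}.
The only value from 1–9 not eliminated is 7, so row 9, column 2 = 7.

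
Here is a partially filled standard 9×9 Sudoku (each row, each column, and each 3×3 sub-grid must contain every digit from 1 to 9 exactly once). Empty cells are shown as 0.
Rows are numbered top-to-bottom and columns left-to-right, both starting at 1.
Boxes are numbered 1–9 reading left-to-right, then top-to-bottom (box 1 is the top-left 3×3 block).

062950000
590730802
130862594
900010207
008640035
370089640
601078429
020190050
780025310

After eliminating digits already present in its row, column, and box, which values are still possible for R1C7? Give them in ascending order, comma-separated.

1,7

Row 1 already contains {2, 5, 6, 9}.
Column 7 already contains {2, 3, 4, 5, 6, 8}.
Its 3×3 block (box 3) already contains {2, 4, 5, 8, 9}.
Removing those from 1–9 leaves {1, 7} as the candidates for R1C7.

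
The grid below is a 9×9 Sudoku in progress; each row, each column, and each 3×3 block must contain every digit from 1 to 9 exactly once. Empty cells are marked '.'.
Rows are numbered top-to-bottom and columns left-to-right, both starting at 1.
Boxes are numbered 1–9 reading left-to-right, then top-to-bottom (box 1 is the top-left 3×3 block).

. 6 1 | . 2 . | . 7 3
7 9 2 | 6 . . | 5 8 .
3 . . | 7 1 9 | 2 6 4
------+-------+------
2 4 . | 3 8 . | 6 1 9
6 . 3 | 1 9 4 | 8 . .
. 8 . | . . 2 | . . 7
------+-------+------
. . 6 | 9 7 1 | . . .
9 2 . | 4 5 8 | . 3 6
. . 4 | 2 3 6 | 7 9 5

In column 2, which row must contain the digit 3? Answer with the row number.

7

Consider where 3 can go in column 2.
r3c2 is out (row 3 already has a 3).
r5c2 is out (row 5 already has a 3).
r9c2 is out (row 9 already has a 3).
So the only cell in column 2 that can hold 3 is r7c2.
That is row 7.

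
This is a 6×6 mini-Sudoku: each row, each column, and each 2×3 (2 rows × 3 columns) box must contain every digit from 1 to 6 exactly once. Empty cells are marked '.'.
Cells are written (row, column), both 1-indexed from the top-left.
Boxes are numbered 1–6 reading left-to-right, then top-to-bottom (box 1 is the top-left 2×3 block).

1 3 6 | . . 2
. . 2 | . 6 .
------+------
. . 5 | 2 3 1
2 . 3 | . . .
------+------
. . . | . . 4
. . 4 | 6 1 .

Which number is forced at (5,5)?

2

Cell (5,5) itself could take any of {2, 5} by direct elimination.
Consider where 2 can go in column 5.
(1,5) is out (row 1 already has a 2).
(4,5) is out (row 4 already has a 2).
So the only cell in column 5 that can hold 2 is (5,5).
Therefore (5,5) = 2.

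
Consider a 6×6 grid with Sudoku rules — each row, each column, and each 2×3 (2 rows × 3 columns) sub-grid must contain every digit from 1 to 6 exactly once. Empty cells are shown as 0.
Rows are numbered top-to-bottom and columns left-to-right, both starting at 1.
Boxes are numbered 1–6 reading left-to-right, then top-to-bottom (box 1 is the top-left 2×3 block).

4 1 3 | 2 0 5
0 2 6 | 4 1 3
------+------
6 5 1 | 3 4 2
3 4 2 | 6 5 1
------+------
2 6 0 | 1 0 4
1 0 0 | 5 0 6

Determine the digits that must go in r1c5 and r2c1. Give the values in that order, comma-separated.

For r1c5:
  Row 1 already contains {1, 2, 3, 4, 5}.
  Column 5 already contains {1, 4, 5}.
  Its 2×3 block (box 2) already contains {1, 2, 3, 4, 5}.
  The only value from 1–6 not eliminated is 6, so r1c5 = 6.
For r2c1:
  Row 2 already contains {1, 2, 3, 4, 6}.
  Column 1 already contains {1, 2, 3, 4, 6}.
  Its 2×3 block (box 1) already contains {1, 2, 3, 4, 6}.
  The only value from 1–6 not eliminated is 5, so r2c1 = 5.

6,5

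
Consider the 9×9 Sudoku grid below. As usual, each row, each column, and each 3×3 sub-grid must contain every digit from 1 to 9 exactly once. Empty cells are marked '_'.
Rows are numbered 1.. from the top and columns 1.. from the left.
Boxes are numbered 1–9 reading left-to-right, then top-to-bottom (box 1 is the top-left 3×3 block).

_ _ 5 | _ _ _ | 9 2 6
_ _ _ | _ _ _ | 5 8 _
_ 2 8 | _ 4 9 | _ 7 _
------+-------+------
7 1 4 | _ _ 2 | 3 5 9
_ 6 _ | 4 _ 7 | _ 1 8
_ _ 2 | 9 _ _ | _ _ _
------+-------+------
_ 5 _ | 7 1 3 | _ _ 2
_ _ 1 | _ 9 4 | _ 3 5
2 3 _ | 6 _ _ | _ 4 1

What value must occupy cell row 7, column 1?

4

Cell row 7, column 1 itself could take any of {4, 6, 8, 9} by direct elimination.
Consider where 4 can go in box 7.
row 7, column 3 is out (column 3 already has a 4).
row 8, column 1 is out (row 8 already has a 4).
row 8, column 2 is out (row 8 already has a 4).
row 9, column 3 is out (row 9 already has a 4).
So the only cell in box 7 that can hold 4 is row 7, column 1.
Therefore row 7, column 1 = 4.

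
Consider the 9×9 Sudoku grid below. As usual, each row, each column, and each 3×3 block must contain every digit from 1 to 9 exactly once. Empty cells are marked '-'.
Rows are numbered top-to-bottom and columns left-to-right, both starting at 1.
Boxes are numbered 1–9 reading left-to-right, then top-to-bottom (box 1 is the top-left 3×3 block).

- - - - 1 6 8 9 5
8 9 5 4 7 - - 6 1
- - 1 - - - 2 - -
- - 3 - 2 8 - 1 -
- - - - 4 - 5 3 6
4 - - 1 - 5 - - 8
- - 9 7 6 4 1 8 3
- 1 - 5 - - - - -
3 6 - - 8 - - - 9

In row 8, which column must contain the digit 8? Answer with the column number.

3

Consider where 8 can go in row 8.
r8c1 is out (column 1 already has a 8). r8c5 is out (column 5 already has a 8). r8c6 is out (column 6 already has a 8). r8c7 is out (column 7 already has a 8). The remaining empty cells in row 8 are similarly blocked.
So the only cell in row 8 that can hold 8 is r8c3.
That is column 3.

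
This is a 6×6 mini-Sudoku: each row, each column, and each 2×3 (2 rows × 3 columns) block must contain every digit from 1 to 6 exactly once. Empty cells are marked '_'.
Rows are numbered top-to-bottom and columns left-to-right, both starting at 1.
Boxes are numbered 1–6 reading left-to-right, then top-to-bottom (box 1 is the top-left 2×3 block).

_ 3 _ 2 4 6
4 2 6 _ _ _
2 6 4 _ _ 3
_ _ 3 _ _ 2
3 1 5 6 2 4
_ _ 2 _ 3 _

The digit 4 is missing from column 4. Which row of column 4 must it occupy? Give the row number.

Consider where 4 can go in column 4.
R2C4 is out (row 2 already has a 4).
R3C4 is out (row 3 already has a 4).
R6C4 is out (box 6 already has a 4).
So the only cell in column 4 that can hold 4 is R4C4.
That is row 4.

4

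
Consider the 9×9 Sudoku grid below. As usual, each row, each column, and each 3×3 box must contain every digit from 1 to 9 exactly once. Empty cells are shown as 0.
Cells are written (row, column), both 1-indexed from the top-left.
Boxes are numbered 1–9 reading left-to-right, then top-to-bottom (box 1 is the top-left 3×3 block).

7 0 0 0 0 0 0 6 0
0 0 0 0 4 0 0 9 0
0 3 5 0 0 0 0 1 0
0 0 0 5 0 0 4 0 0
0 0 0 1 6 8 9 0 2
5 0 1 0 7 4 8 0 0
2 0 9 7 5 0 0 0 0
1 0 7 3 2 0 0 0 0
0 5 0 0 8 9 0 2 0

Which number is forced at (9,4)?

Cell (9,4) itself could take any of {4, 6} by direct elimination.
Consider where 4 can go in box 8.
(7,6) is out (column 6 already has a 4).
(8,6) is out (column 6 already has a 4).
So the only cell in box 8 that can hold 4 is (9,4).
Therefore (9,4) = 4.

4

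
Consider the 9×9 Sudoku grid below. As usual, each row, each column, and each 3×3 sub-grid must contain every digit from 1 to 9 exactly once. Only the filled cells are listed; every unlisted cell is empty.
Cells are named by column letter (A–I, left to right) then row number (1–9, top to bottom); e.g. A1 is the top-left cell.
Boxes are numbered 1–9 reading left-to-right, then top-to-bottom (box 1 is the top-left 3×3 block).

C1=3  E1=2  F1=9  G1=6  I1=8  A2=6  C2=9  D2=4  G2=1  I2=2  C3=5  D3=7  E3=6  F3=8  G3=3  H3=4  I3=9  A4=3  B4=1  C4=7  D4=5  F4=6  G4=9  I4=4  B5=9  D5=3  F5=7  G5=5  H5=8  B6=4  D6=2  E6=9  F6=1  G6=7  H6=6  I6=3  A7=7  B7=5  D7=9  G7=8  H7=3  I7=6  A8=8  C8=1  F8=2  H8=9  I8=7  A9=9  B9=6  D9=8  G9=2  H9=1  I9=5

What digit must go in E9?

Cell E9 itself could take any of {3, 4, 7} by direct elimination.
Consider where 7 can go in box 8.
E7 is out (row 7 already has a 7).
F7 is out (row 7 already has a 7).
D8 is out (row 8 already has a 7).
E8 is out (row 8 already has a 7).
F9 is out (column F already has a 7).
So the only cell in box 8 that can hold 7 is E9.
Therefore E9 = 7.

7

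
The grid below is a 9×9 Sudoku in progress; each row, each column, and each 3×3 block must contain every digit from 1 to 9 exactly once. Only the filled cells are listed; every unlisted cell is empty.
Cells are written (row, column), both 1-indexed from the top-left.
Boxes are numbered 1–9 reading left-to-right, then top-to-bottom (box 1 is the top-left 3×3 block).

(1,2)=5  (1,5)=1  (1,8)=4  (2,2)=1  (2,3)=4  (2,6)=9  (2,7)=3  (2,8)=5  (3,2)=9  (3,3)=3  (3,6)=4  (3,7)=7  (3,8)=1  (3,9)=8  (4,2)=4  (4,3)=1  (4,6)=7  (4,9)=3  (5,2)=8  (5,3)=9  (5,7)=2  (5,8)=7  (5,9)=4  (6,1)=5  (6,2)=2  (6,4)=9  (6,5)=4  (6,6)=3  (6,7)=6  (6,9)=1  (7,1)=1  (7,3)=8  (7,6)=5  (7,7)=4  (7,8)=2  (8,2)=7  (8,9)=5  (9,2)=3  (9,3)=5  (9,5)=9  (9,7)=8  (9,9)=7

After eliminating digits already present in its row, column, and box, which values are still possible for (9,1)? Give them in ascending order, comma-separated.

Row 9 already contains {3, 5, 7, 8, 9}.
Column 1 already contains {1, 5}.
Its 3×3 block (box 7) already contains {1, 3, 5, 7, 8}.
Removing those from 1–9 leaves {2, 4, 6} as the candidates for (9,1).

2,4,6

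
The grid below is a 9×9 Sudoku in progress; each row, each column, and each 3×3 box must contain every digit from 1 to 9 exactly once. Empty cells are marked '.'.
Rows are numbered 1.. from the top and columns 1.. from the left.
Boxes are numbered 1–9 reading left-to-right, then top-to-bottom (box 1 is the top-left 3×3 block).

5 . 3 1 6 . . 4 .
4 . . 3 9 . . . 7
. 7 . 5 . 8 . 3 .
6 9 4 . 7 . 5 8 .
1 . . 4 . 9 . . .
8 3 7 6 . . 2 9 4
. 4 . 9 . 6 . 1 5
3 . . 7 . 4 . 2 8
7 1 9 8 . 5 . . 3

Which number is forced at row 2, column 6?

Row 2 already contains {3, 4, 7, 9}.
Column 6 already contains {4, 5, 6, 8, 9}.
Its 3×3 block (box 2) already contains {1, 3, 5, 6, 8, 9}.
The only value from 1–9 not eliminated is 2, so row 2, column 6 = 2.

2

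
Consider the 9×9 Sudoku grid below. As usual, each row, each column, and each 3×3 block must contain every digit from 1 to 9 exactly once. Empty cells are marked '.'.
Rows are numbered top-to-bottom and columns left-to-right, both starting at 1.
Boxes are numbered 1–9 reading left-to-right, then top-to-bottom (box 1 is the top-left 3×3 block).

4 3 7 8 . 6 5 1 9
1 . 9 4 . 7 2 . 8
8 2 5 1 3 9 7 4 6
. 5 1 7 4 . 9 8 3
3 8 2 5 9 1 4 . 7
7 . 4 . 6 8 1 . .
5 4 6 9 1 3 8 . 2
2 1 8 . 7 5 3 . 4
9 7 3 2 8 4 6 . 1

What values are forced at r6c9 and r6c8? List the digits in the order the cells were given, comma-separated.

5,2

For r6c9:
  Row 6 already contains {1, 4, 6, 7, 8}.
  Column 9 already contains {1, 2, 3, 4, 6, 7, 8, 9}.
  Its 3×3 block (box 6) already contains {1, 3, 4, 7, 8, 9}.
  The only value from 1–9 not eliminated is 5, so r6c9 = 5.
For r6c8:
  Consider where 2 can go in row 6.
  r6c2 is out (column 2 already has a 2).
  r6c4 is out (column 4 already has a 2).
  r6c9 is out (column 9 already has a 2).
  So the only cell in row 6 that can hold 2 is r6c8.
  So r6c8 = 2.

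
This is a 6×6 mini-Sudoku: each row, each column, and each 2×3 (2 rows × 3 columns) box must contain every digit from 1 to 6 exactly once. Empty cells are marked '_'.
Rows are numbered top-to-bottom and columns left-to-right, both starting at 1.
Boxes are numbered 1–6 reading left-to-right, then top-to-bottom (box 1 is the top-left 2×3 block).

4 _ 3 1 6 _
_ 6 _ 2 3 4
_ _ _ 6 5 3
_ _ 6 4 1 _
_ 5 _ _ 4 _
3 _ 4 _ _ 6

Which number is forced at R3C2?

4

Cell R3C2 itself could take any of {1, 2, 4} by direct elimination.
Consider where 4 can go in column 2.
R1C2 is out (row 1 already has a 4).
R4C2 is out (row 4 already has a 4).
R6C2 is out (row 6 already has a 4).
So the only cell in column 2 that can hold 4 is R3C2.
Therefore R3C2 = 4.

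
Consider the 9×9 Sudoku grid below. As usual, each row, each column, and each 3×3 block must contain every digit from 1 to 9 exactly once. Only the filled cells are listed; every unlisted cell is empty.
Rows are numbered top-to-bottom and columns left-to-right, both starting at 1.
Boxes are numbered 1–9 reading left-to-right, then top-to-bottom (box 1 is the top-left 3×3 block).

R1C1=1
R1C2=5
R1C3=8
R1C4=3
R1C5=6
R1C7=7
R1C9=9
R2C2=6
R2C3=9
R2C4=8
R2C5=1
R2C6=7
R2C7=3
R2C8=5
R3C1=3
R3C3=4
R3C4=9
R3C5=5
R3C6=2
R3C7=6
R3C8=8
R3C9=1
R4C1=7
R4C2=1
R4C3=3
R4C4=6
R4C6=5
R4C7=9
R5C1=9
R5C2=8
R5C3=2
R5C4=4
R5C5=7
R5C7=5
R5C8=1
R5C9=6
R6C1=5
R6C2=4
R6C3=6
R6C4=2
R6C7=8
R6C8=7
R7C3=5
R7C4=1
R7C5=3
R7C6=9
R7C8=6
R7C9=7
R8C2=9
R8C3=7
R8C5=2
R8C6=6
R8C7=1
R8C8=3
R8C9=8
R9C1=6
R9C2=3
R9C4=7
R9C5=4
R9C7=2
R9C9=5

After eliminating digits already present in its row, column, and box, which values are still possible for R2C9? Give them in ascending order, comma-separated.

Row 2 already contains {1, 3, 5, 6, 7, 8, 9}.
Column 9 already contains {1, 5, 6, 7, 8, 9}.
Its 3×3 block (box 3) already contains {1, 3, 5, 6, 7, 8, 9}.
Removing those from 1–9 leaves {2, 4} as the candidates for R2C9.

2,4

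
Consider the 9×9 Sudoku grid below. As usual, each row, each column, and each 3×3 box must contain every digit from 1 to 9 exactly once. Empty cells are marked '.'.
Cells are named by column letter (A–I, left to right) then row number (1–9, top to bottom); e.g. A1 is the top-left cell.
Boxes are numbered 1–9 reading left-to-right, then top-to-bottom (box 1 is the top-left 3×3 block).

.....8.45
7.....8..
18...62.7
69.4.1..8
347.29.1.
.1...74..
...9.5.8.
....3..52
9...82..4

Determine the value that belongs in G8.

9

Cell G8 itself could take any of {1, 6, 7, 9} by direct elimination.
Consider where 9 can go in row 8.
A8 is out (column A already has a 9).
B8 is out (column B already has a 9).
C8 is out (box 7 already has a 9).
D8 is out (column D already has a 9).
F8 is out (column F already has a 9).
So the only cell in row 8 that can hold 9 is G8.
Therefore G8 = 9.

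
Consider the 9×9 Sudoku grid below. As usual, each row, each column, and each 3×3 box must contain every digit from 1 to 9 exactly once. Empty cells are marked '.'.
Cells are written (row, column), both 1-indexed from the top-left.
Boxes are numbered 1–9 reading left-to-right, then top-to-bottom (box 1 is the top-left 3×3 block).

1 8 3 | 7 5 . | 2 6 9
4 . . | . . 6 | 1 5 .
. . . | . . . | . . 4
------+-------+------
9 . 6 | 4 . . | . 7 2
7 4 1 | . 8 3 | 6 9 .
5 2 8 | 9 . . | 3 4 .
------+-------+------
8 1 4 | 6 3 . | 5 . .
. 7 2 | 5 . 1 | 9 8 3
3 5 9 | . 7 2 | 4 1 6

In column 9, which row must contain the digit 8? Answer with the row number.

2

Consider where 8 can go in column 9.
(5,9) is out (row 5 already has a 8).
(6,9) is out (row 6 already has a 8).
(7,9) is out (row 7 already has a 8).
So the only cell in column 9 that can hold 8 is (2,9).
That is row 2.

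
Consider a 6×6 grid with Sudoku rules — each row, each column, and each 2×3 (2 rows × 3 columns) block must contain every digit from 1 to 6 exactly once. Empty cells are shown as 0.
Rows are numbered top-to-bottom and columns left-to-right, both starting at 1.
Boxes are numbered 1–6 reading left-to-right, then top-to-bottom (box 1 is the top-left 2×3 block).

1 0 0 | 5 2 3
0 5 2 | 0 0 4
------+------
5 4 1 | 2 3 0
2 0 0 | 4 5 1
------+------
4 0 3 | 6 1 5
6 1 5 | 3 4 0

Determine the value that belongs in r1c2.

6

Row 1 already contains {1, 2, 3, 5}.
Column 2 already contains {1, 4, 5}.
Its 2×3 block (box 1) already contains {1, 2, 5}.
The only value from 1–6 not eliminated is 6, so r1c2 = 6.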